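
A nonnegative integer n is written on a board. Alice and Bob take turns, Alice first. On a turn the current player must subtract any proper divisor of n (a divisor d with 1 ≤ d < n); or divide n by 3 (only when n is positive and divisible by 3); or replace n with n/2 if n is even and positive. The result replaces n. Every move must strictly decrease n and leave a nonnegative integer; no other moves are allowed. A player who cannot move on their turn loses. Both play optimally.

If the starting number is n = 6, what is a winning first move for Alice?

Move to 4.

Use the standard recursion: the mover loses at a terminal position; elsewhere, the mover wins exactly when some move hands the opponent an L position.
n=0: no move → L
n=1: no move → L
n=2: →1(L), so W
n=3: →1(L), so W
n=4: →2(W), 3(W) — all W, so L
n=5: →4(L), so W
n=6: →4(L), so W
From 6, the L positions reachable in one move are: 4.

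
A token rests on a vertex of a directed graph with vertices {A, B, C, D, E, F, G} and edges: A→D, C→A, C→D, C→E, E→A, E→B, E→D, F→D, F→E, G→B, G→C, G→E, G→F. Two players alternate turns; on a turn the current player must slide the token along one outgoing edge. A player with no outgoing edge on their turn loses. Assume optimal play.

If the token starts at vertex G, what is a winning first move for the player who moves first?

Move to B.

Work bottom-up. With no move the player to move loses. Otherwise the position is W if at least one move leads to an L position for the opponent, and L if every move leads to a W.
Every edge goes from a vertex to one that appears earlier in the order D, B, A, E, F, C, G, so processing vertices in that order labels each vertex after all of its successors.
D: no outgoing edge → L
B: no outgoing edge → L
A: reaches L-position D → W
E: reaches L-position B → W
F: reaches L-position D → W
C: reaches L-position D → W
G: reaches L-position B → W
From G, the L positions reachable in one move are: B.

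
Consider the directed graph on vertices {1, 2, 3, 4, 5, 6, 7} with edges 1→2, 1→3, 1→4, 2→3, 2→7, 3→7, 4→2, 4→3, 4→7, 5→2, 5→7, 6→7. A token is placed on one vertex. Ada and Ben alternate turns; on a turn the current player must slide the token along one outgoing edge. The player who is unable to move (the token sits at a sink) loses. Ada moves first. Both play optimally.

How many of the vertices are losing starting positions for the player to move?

2

Work bottom-up. With no move the player to move loses. Otherwise the position is W if at least one move leads to an L position for the opponent, and L if every move leads to a W.
Every edge goes from a vertex to one that appears earlier in the order 7, 3, 2, 4, 6, 1, 5, so processing vertices in that order labels each vertex after all of its successors.
7: no outgoing edge → L
3: W (go to 7, an L position)
2: W (go to 7, an L position)
4: W (go to 7, an L position)
6: W (go to 7, an L position)
1: L (options 4(W), 2(W), 3(W) are all W)
5: W (go to 7, an L position)
The L vertices are 1, 7; that is 2 in all.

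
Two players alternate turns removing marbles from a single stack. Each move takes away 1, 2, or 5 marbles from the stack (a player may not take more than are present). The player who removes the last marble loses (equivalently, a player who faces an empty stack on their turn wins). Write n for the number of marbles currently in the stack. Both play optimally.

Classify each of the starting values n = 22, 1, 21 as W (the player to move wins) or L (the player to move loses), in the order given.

22: L, 1: L, 21: W

Classify positions by backward induction: terminal positions (no move available) are W. From any other position, the mover wins iff some move reaches an L.
n=0: no move; the opponent has just taken the last marble and therefore loses → W
n=1: only reaches 0(W), which is W → L
n=2: reaches L-position 1 → W
n=3: reaches L-position 1 → W
n=4: only reaches 3(W), 2(W), all W → L
n=5: reaches L-position 4 → W
n=6: reaches L-position 4 → W
n=7: only reaches 6(W), 5(W), 2(W), all W → L
n=8: reaches L-position 7 → W
n=9: reaches L-position 7 → W
n=10: only reaches 9(W), 8(W), 5(W), all W → L
n=11: reaches L-position 10 → W
n=12: reaches L-position 10 → W
n=13: only reaches 12(W), 11(W), 8(W), all W → L
n=14: reaches L-position 13 → W
n=15: reaches L-position 13 → W
n=16: only reaches 15(W), 14(W), 11(W), all W → L
n=17: reaches L-position 16 → W
n=18: reaches L-position 16 → W
n=19: only reaches 18(W), 17(W), 14(W), all W → L
n=20: reaches L-position 19 → W
n=21: reaches L-position 19 → W
n=22: only reaches 21(W), 20(W), 17(W), all W → L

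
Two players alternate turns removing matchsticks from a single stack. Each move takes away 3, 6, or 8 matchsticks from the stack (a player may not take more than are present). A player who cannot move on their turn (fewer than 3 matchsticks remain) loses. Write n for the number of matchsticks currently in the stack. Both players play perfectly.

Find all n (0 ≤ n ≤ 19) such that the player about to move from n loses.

Build the W/L table. Terminal = L. A non-terminal position is W if it has a move to some L; otherwise it is L.
n=0: no move → L
n=1: no move → L
n=2: no move → L
n=3: can move to 0, which is L ⇒ W
n=4: can move to 1, which is L ⇒ W
n=5: can move to 2, which is L ⇒ W
n=6: can move to 0, which is L ⇒ W
n=7: can move to 1, which is L ⇒ W
n=8: can move to 2, which is L ⇒ W
n=9: can move to 1, which is L ⇒ W
n=10: can move to 2, which is L ⇒ W
n=11: moves to 8(W), 5(W), 3(W); every one is W ⇒ L
n=12: moves to 9(W), 6(W), 4(W); every one is W ⇒ L
n=13: moves to 10(W), 7(W), 5(W); every one is W ⇒ L
n=14: can move to 11, which is L ⇒ W
n=15: can move to 12, which is L ⇒ W
n=16: can move to 13, which is L ⇒ W
n=17: can move to 11, which is L ⇒ W
n=18: can move to 12, which is L ⇒ W
n=19: can move to 13, which is L ⇒ W
Reading off the rows marked L gives the requested list; there are 6 such values of n.

0, 1, 2, 11, 12, 13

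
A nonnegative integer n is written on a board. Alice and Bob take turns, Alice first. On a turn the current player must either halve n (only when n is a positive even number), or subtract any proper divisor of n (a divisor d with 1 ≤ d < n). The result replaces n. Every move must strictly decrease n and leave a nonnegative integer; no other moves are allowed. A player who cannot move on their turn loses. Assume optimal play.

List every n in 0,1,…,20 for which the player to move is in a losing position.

0, 1, 3, 5, 7, 9, 11, 13, 15, 17, 19

Build the W/L table. Terminal = L. A non-terminal position is W if it has a move to some L; otherwise it is L.
n=0: no move → L
n=1: no move → L
n=2: reaches L-position 1 → W
n=3: only reaches 2(W), which is W → L
n=4: reaches L-position 3 → W
n=5: only reaches 4(W), which is W → L
n=6: reaches L-position 3 → W
n=7: only reaches 6(W), which is W → L
n=8: reaches L-position 7 → W
n=9: only reaches 6(W), 8(W), all W → L
n=10: reaches L-position 5 → W
n=11: only reaches 10(W), which is W → L
n=12: reaches L-position 9 → W
n=13: only reaches 12(W), which is W → L
n=14: reaches L-position 7 → W
n=15: only reaches 10(W), 12(W), 14(W), all W → L
n=16: reaches L-position 15 → W
n=17: only reaches 16(W), which is W → L
n=18: reaches L-position 9 → W
n=19: only reaches 18(W), which is W → L
n=20: reaches L-position 15 → W
Reading off the rows marked L gives the requested list; there are 11 such values of n.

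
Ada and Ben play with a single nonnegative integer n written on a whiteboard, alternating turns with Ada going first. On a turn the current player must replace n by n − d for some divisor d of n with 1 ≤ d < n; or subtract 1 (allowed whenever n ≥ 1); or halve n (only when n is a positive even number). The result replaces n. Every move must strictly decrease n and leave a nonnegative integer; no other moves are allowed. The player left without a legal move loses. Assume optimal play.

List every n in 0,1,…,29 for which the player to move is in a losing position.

Classify positions by backward induction: terminal positions (no move available) are L. From any other position, the mover wins iff some move reaches an L.
n=0: no move → L
n=1: reaches L-position 0 → W
n=2: only reaches 1(W), which is W → L
n=3: reaches L-position 2 → W
n=4: reaches L-position 2 → W
n=5: only reaches 4(W), which is W → L
n=6: reaches L-position 5 → W
n=7: only reaches 6(W), which is W → L
n=8: reaches L-position 7 → W
n=9: only reaches 6(W), 8(W), all W → L
n=10: reaches L-position 5 → W
n=11: only reaches 10(W), which is W → L
n=12: reaches L-position 9 → W
n=13: only reaches 12(W), which is W → L
n=14: reaches L-position 7 → W
n=15: only reaches 10(W), 12(W), 14(W), all W → L
n=16: reaches L-position 15 → W
n=17: only reaches 16(W), which is W → L
n=18: reaches L-position 9 → W
n=19: only reaches 18(W), which is W → L
n=20: reaches L-position 15 → W
n=21: only reaches 14(W), 18(W), 20(W), all W → L
n=22: reaches L-position 11 → W
n=23: only reaches 22(W), which is W → L
n=24: reaches L-position 21 → W
n=25: only reaches 20(W), 24(W), all W → L
n=26: reaches L-position 13 → W
n=27: only reaches 18(W), 24(W), 26(W), all W → L
n=28: reaches L-position 21 → W
n=29: only reaches 28(W), which is W → L
Reading off the rows marked L gives the requested list; there are 15 such values of n.

0, 2, 5, 7, 9, 11, 13, 15, 17, 19, 21, 23, 25, 27, 29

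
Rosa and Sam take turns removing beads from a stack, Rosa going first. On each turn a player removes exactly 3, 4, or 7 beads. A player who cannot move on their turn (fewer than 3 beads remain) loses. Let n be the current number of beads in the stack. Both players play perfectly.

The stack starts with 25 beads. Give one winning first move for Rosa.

Work bottom-up. With no move the player to move loses. Otherwise the position is W if at least one move leads to an L position for the opponent, and L if every move leads to a W.
n=0: no move → L
n=1: no move → L
n=2: no move → L
n=3: reaches L-position 0 → W
n=4: reaches L-position 1 → W
n=5: reaches L-position 2 → W
n=6: reaches L-position 2 → W
n=7: reaches L-position 0 → W
n=8: reaches L-position 1 → W
n=9: reaches L-position 2 → W
n=10: only reaches 7(W), 6(W), 3(W), all W → L
n=11: only reaches 8(W), 7(W), 4(W), all W → L
n=12: only reaches 9(W), 8(W), 5(W), all W → L
n=13: reaches L-position 10 → W
n=14: reaches L-position 11 → W
n=15: reaches L-position 12 → W
n=16: reaches L-position 12 → W
n=17: reaches L-position 10 → W
n=18: reaches L-position 11 → W
n=19: reaches L-position 12 → W
n=20: only reaches 17(W), 16(W), 13(W), all W → L
n=21: only reaches 18(W), 17(W), 14(W), all W → L
n=22: only reaches 19(W), 18(W), 15(W), all W → L
n=23: reaches L-position 20 → W
n=24: reaches L-position 21 → W
n=25: reaches L-position 22 → W
From 25, the L positions reachable in one move are: 22, 21. Any move reaching one of these is winning.

Remove 3, leaving 22.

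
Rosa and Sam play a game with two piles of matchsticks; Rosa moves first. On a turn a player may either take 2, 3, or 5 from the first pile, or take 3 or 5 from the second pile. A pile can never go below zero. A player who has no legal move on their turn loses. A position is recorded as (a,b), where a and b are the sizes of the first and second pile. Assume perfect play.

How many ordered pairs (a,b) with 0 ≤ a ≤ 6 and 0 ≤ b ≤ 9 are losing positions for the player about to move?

20

Use the standard recursion: the mover loses at a terminal position; elsewhere, the mover wins exactly when some move hands the opponent an L position.
Every move lowers a or b (never raises either), so fill the grid row by row in increasing a, and left to right within a row: each cell's successors are then already labelled.
      b=0  b=1  b=2  b=3  b=4  b=5  b=6  b=7  b=8  b=9
a=0:    L    L    L    W    W    W    W    W    L    L
a=1:    L    L    L    W    W    W    W    W    L    L
a=2:    W    W    W    L    L    L    W    W    W    W
a=3:    W    W    W    L    L    L    W    W    W    W
a=4:    W    W    W    W    W    W    L    L    W    W
a=5:    W    W    W    W    W    W    L    L    W    W
a=6:    W    W    W    W    W    W    W    W    W    W
Cells with no legal move (terminal, hence L): (0,0), (0,1), (0,2), (1,0), (1,1), (1,2).
The remaining L cells, each justified by listing all of its moves:
(0,8): →(0,5)(W), (0,3)(W) — all W, so L
(0,9): →(0,6)(W), (0,4)(W) — all W, so L
(1,8): →(1,5)(W), (1,3)(W) — all W, so L
(1,9): →(1,6)(W), (1,4)(W) — all W, so L
(2,3): →(0,3)(W), (2,0)(W) — all W, so L
(2,4): →(0,4)(W), (2,1)(W) — all W, so L
(2,5): →(0,5)(W), (2,2)(W), (2,0)(W) — all W, so L
(3,3): →(1,3)(W), (0,3)(W), (3,0)(W) — all W, so L
(3,4): →(1,4)(W), (0,4)(W), (3,1)(W) — all W, so L
(3,5): →(1,5)(W), (0,5)(W), (3,2)(W), (3,0)(W) — all W, so L
(4,6): →(2,6)(W), (1,6)(W), (4,3)(W), (4,1)(W) — all W, so L
(4,7): →(2,7)(W), (1,7)(W), (4,4)(W), (4,2)(W) — all W, so L
(5,6): →(3,6)(W), (2,6)(W), (0,6)(W), (5,3)(W), (5,1)(W) — all W, so L
(5,7): →(3,7)(W), (2,7)(W), (0,7)(W), (5,4)(W), (5,2)(W) — all W, so L
Every other cell has at least one move into one of the L cells above, so it is W.
L cells per row: a=0: 5, a=1: 5, a=2: 3, a=3: 3, a=4: 2, a=5: 2, a=6: 0; total 20.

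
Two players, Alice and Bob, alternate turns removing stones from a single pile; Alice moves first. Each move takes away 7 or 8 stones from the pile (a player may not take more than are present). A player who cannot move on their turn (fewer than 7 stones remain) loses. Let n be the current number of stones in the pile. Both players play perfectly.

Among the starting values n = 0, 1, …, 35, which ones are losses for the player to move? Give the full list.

0, 1, 2, 3, 4, 5, 6, 15, 16, 17, 18, 19, 20, 21, 30, 31, 32, 33, 34, 35

Work bottom-up. With no move the player to move loses. Otherwise the position is W if at least one move leads to an L position for the opponent, and L if every move leads to a W.
n=0: no move → L
n=1: no move → L
n=2: no move → L
n=3: no move → L
n=4: no move → L
n=5: no move → L
n=6: no move → L
n=7: can move to 0, which is L ⇒ W
n=8: can move to 1, which is L ⇒ W
n=9: can move to 2, which is L ⇒ W
n=10: can move to 3, which is L ⇒ W
n=11: can move to 4, which is L ⇒ W
n=12: can move to 5, which is L ⇒ W
n=13: can move to 6, which is L ⇒ W
n=14: can move to 6, which is L ⇒ W
n=15: moves to 8(W), 7(W); every one is W ⇒ L
n=16: moves to 9(W), 8(W); every one is W ⇒ L
n=17: moves to 10(W), 9(W); every one is W ⇒ L
n=18: moves to 11(W), 10(W); every one is W ⇒ L
n=19: moves to 12(W), 11(W); every one is W ⇒ L
n=20: moves to 13(W), 12(W); every one is W ⇒ L
n=21: moves to 14(W), 13(W); every one is W ⇒ L
n=22: can move to 15, which is L ⇒ W
n=23: can move to 16, which is L ⇒ W
n=24: can move to 17, which is L ⇒ W
n=25: can move to 18, which is L ⇒ W
n=26: can move to 19, which is L ⇒ W
n=27: can move to 20, which is L ⇒ W
n=28: can move to 21, which is L ⇒ W
n=29: can move to 21, which is L ⇒ W
n=30: moves to 23(W), 22(W); every one is W ⇒ L
n=31: moves to 24(W), 23(W); every one is W ⇒ L
n=32: moves to 25(W), 24(W); every one is W ⇒ L
n=33: moves to 26(W), 25(W); every one is W ⇒ L
n=34: moves to 27(W), 26(W); every one is W ⇒ L
n=35: moves to 28(W), 27(W); every one is W ⇒ L
Reading off the rows marked L gives the requested list; there are 20 such values of n.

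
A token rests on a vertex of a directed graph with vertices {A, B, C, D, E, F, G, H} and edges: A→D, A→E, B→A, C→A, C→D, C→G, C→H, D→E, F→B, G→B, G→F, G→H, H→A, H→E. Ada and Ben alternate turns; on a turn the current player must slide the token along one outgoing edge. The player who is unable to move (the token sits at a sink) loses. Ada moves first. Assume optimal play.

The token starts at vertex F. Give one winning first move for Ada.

Move to B.

Label each position W (a win for the player to move) or L (a loss). A position with no legal move is L; any other position is W exactly when some move reaches an L, and L when every move reaches a W.
Every edge goes from a vertex to one that appears earlier in the order E, D, A, H, B, F, G, C, so processing vertices in that order labels each vertex after all of its successors.
E: no outgoing edge → L
D: reaches L-position E → W
A: reaches L-position E → W
H: reaches L-position E → W
B: only reaches A(W), which is W → L
F: reaches L-position B → W
G: reaches L-position B → W
C: only reaches G(W), H(W), A(W), D(W), all W → L
From F, the L positions reachable in one move are: B.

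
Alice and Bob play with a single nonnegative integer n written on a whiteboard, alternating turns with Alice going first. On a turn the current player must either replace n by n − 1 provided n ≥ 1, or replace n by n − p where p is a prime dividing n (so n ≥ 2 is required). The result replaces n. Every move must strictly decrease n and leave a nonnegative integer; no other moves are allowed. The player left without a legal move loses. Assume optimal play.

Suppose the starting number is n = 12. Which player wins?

Positions with no move are L. A position that does have a move is losing for the player to move precisely when every available move leads to a winning position for the opponent. Fill in the labels:
n=0: no move → L
n=1: →0(L), so W
n=2: →0(L), so W
n=3: →0(L), so W
n=4: →2(W), 3(W) — all W, so L
n=5: →0(L), so W
n=6: →4(L), so W
n=7: →0(L), so W
n=8: →6(W), 7(W) — all W, so L
n=9: →8(L), so W
n=10: →8(L), so W
n=11: →0(L), so W
n=12: →9(W), 10(W), 11(W) — all W, so L
The starting position 12 is L: whatever Alice does, the opponent receives a W position.

Bob wins.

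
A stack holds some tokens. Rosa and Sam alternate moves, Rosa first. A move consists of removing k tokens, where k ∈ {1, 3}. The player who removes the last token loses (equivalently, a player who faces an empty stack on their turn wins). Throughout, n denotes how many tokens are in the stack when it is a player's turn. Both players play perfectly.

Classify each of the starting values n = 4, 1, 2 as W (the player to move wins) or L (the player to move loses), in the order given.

Use the standard recursion: the mover wins at a terminal position; elsewhere, the mover wins exactly when some move hands the opponent an L position.
n=0: no move; the opponent has just taken the last token and therefore loses → W
n=1: →0(W) only, which is W, so L
n=2: →1(L), so W
n=3: →2(W), 0(W) — all W, so L
n=4: →3(L), so W

4: W, 1: L, 2: W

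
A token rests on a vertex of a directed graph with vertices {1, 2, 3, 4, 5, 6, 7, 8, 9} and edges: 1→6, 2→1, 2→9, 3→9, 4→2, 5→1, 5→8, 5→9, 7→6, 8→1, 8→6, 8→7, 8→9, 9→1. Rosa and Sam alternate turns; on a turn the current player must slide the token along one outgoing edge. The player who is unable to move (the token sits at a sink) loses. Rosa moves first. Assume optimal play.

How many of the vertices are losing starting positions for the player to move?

3

Compute win/loss labels from the base case upward. A position with no move is L. Any other position is W if it can reach an L in one move, else L.
Every edge goes from a vertex to one that appears earlier in the order 6, 7, 1, 9, 8, 3, 2, 4, 5, so processing vertices in that order labels each vertex after all of its successors.
6: no outgoing edge → L
7: →6(L), so W
1: →6(L), so W
9: →1(W) only, which is W, so L
8: →9(L), so W
3: →9(L), so W
2: →9(L), so W
4: →2(W) only, which is W, so L
5: →9(L), so W
The L vertices are 4, 6, 9; that is 3 in all.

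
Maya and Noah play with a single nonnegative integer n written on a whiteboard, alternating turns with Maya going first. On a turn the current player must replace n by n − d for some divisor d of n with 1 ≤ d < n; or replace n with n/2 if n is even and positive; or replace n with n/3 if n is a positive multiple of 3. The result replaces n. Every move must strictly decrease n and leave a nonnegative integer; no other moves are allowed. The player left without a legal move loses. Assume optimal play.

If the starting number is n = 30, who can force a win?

Work bottom-up. With no move the player to move loses. Otherwise the position is W if at least one move leads to an L position for the opponent, and L if every move leads to a W.
n=0: no move → L
n=1: no move → L
n=2: W (go to 1, an L position)
n=3: W (go to 1, an L position)
n=4: L (options 2(W), 3(W) are all W)
n=5: W (go to 4, an L position)
n=6: W (go to 4, an L position)
n=7: L (sole option 6(W) is W)
n=8: W (go to 4, an L position)
n=9: L (options 3(W), 6(W), 8(W) are all W)
n=10: W (go to 9, an L position)
n=11: L (sole option 10(W) is W)
n=12: W (go to 4, an L position)
n=13: L (sole option 12(W) is W)
n=14: W (go to 7, an L position)
n=15: L (options 5(W), 10(W), 12(W), 14(W) are all W)
n=16: W (go to 15, an L position)
n=17: L (sole option 16(W) is W)
n=18: W (go to 9, an L position)
n=19: L (sole option 18(W) is W)
n=20: W (go to 15, an L position)
n=21: W (go to 7, an L position)
n=22: W (go to 11, an L position)
n=23: L (sole option 22(W) is W)
n=24: W (go to 23, an L position)
n=25: L (options 20(W), 24(W) are all W)
n=26: W (go to 13, an L position)
n=27: W (go to 9, an L position)
n=28: L (options 14(W), 21(W), 24(W), 26(W), 27(W) are all W)
n=29: W (go to 28, an L position)
n=30: W (go to 15, an L position)
The starting position 30 is W: Maya should move to 15, handing over an L position.

Maya wins.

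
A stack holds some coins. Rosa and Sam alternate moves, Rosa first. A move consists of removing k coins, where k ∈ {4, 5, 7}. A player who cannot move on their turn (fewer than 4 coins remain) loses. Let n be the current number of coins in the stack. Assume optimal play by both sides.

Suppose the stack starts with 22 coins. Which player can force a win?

Sam wins.

Work bottom-up. With no move the player to move loses. Otherwise the position is W if at least one move leads to an L position for the opponent, and L if every move leads to a W.
n=0: no move → L
n=1: no move → L
n=2: no move → L
n=3: no move → L
n=4: can move to 0, which is L ⇒ W
n=5: can move to 1, which is L ⇒ W
n=6: can move to 2, which is L ⇒ W
n=7: can move to 3, which is L ⇒ W
n=8: can move to 3, which is L ⇒ W
n=9: can move to 2, which is L ⇒ W
n=10: can move to 3, which is L ⇒ W
n=11: moves to 7(W), 6(W), 4(W); every one is W ⇒ L
n=12: moves to 8(W), 7(W), 5(W); every one is W ⇒ L
n=13: moves to 9(W), 8(W), 6(W); every one is W ⇒ L
n=14: moves to 10(W), 9(W), 7(W); every one is W ⇒ L
n=15: can move to 11, which is L ⇒ W
n=16: can move to 12, which is L ⇒ W
n=17: can move to 13, which is L ⇒ W
n=18: can move to 14, which is L ⇒ W
n=19: can move to 14, which is L ⇒ W
n=20: can move to 13, which is L ⇒ W
n=21: can move to 14, which is L ⇒ W
n=22: moves to 18(W), 17(W), 15(W); every one is W ⇒ L
The starting position 22 is L: whatever Rosa does, the opponent receives a W position.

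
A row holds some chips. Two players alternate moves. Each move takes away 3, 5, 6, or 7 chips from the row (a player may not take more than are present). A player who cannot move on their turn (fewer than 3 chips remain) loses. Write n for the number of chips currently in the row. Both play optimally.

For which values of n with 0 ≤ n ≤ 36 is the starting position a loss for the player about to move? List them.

0, 1, 2, 10, 11, 12, 20, 21, 22, 30, 31, 32

Compute win/loss labels from the base case upward. A position with no move is L. Any other position is W if it can reach an L in one move, else L.
n=0: no move → L
n=1: no move → L
n=2: no move → L
n=3: W (go to 0, an L position)
n=4: W (go to 1, an L position)
n=5: W (go to 2, an L position)
n=6: W (go to 1, an L position)
n=7: W (go to 2, an L position)
n=8: W (go to 2, an L position)
n=9: W (go to 2, an L position)
n=10: L (options 7(W), 5(W), 4(W), 3(W) are all W)
n=11: L (options 8(W), 6(W), 5(W), 4(W) are all W)
n=12: L (options 9(W), 7(W), 6(W), 5(W) are all W)
n=13: W (go to 10, an L position)
n=14: W (go to 11, an L position)
n=15: W (go to 12, an L position)
n=16: W (go to 11, an L position)
n=17: W (go to 12, an L position)
n=18: W (go to 12, an L position)
n=19: W (go to 12, an L position)
n=20: L (options 17(W), 15(W), 14(W), 13(W) are all W)
n=21: L (options 18(W), 16(W), 15(W), 14(W) are all W)
n=22: L (options 19(W), 17(W), 16(W), 15(W) are all W)
n=23: W (go to 20, an L position)
n=24: W (go to 21, an L position)
n=25: W (go to 22, an L position)
n=26: W (go to 21, an L position)
n=27: W (go to 22, an L position)
n=28: W (go to 22, an L position)
n=29: W (go to 22, an L position)
n=30: L (options 27(W), 25(W), 24(W), 23(W) are all W)
n=31: L (options 28(W), 26(W), 25(W), 24(W) are all W)
n=32: L (options 29(W), 27(W), 26(W), 25(W) are all W)
n=33: W (go to 30, an L position)
n=34: W (go to 31, an L position)
n=35: W (go to 32, an L position)
n=36: W (go to 31, an L position)
Reading off the rows marked L gives the requested list; there are 12 such values of n.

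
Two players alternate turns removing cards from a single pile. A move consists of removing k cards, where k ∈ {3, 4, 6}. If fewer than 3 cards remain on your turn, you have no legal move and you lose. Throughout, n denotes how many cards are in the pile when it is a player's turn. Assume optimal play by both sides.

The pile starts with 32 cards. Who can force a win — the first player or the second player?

Label each position W (a win for the player to move) or L (a loss). A position with no legal move is L; any other position is W exactly when some move reaches an L, and L when every move reaches a W.
n=0: no move → L
n=1: no move → L
n=2: no move → L
n=3: W (go to 0, an L position)
n=4: W (go to 1, an L position)
n=5: W (go to 2, an L position)
n=6: W (go to 2, an L position)
n=7: W (go to 1, an L position)
n=8: W (go to 2, an L position)
n=9: L (options 6(W), 5(W), 3(W) are all W)
n=10: L (options 7(W), 6(W), 4(W) are all W)
n=11: L (options 8(W), 7(W), 5(W) are all W)
n=12: W (go to 9, an L position)
n=13: W (go to 10, an L position)
n=14: W (go to 11, an L position)
n=15: W (go to 11, an L position)
n=16: W (go to 10, an L position)
n=17: W (go to 11, an L position)
n=18: L (options 15(W), 14(W), 12(W) are all W)
n=19: L (options 16(W), 15(W), 13(W) are all W)
n=20: L (options 17(W), 16(W), 14(W) are all W)
n=21: W (go to 18, an L position)
n=22: W (go to 19, an L position)
n=23: W (go to 20, an L position)
n=24: W (go to 20, an L position)
n=25: W (go to 19, an L position)
n=26: W (go to 20, an L position)
n=27: L (options 24(W), 23(W), 21(W) are all W)
n=28: L (options 25(W), 24(W), 22(W) are all W)
n=29: L (options 26(W), 25(W), 23(W) are all W)
n=30: W (go to 27, an L position)
n=31: W (go to 28, an L position)
n=32: W (go to 29, an L position)
From 32 the player to move can remove 3, leaving 29, reaching an L position.

The first player wins.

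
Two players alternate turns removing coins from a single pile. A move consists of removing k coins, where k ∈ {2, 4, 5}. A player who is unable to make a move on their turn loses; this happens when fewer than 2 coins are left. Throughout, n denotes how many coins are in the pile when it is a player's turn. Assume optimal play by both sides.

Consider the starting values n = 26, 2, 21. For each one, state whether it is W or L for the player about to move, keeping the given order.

Label each position W (a win for the player to move) or L (a loss). A position with no legal move is L; any other position is W exactly when some move reaches an L, and L when every move reaches a W.
n=0: no move → L
n=1: no move → L
n=2: →0(L), so W
n=3: →1(L), so W
n=4: →0(L), so W
n=5: →1(L), so W
n=6: →1(L), so W
n=7: →5(W), 3(W), 2(W) — all W, so L
n=8: →6(W), 4(W), 3(W) — all W, so L
n=9: →7(L), so W
n=10: →8(L), so W
n=11: →7(L), so W
n=12: →8(L), so W
n=13: →8(L), so W
n=14: →12(W), 10(W), 9(W) — all W, so L
n=15: →13(W), 11(W), 10(W) — all W, so L
n=16: →14(L), so W
n=17: →15(L), so W
n=18: →14(L), so W
n=19: →15(L), so W
n=20: →15(L), so W
n=21: →19(W), 17(W), 16(W) — all W, so L
n=22: →20(W), 18(W), 17(W) — all W, so L
n=23: →21(L), so W
n=24: →22(L), so W
n=25: →21(L), so W
n=26: →22(L), so W

26: W, 2: W, 21: L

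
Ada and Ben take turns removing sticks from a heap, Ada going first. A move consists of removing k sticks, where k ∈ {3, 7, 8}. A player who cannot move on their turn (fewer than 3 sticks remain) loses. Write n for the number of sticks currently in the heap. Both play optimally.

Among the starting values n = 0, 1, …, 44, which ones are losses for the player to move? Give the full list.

Work bottom-up. With no move the player to move loses. Otherwise the position is W if at least one move leads to an L position for the opponent, and L if every move leads to a W.
n=0: no move → L
n=1: no move → L
n=2: no move → L
n=3: →0(L), so W
n=4: →1(L), so W
n=5: →2(L), so W
n=6: →3(W) only, which is W, so L
n=7: →0(L), so W
n=8: →1(L), so W
n=9: →6(L), so W
n=10: →2(L), so W
n=11: →8(W), 4(W), 3(W) — all W, so L
n=12: →9(W), 5(W), 4(W) — all W, so L
n=13: →6(L), so W
n=14: →11(L), so W
n=15: →12(L), so W
n=16: →13(W), 9(W), 8(W) — all W, so L
n=17: →14(W), 10(W), 9(W) — all W, so L
n=18: →11(L), so W
n=19: →16(L), so W
n=20: →17(L), so W
n=21: →18(W), 14(W), 13(W) — all W, so L
n=22: →19(W), 15(W), 14(W) — all W, so L
n=23: →16(L), so W
n=24: →21(L), so W
n=25: →22(L), so W
n=26: →23(W), 19(W), 18(W) — all W, so L
n=27: →24(W), 20(W), 19(W) — all W, so L
n=28: →21(L), so W
n=29: →26(L), so W
n=30: →27(L), so W
n=31: →28(W), 24(W), 23(W) — all W, so L
n=32: →29(W), 25(W), 24(W) — all W, so L
n=33: →26(L), so W
n=34: →31(L), so W
n=35: →32(L), so W
n=36: →33(W), 29(W), 28(W) — all W, so L
n=37: →34(W), 30(W), 29(W) — all W, so L
n=38: →31(L), so W
n=39: →36(L), so W
n=40: →37(L), so W
n=41: →38(W), 34(W), 33(W) — all W, so L
n=42: →39(W), 35(W), 34(W) — all W, so L
n=43: →36(L), so W
n=44: →41(L), so W
The losing starting values of n are exactly the entries labelled L in this table (18 of them).

0, 1, 2, 6, 11, 12, 16, 17, 21, 22, 26, 27, 31, 32, 36, 37, 41, 42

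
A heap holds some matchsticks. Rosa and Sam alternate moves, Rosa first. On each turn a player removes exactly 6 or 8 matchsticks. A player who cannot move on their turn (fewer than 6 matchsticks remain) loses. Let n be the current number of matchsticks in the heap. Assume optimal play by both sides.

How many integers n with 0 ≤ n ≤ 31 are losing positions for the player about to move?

Label each position W (a win for the player to move) or L (a loss). A position with no legal move is L; any other position is W exactly when some move reaches an L, and L when every move reaches a W.
n=0: no move → L
n=1: no move → L
n=2: no move → L
n=3: no move → L
n=4: no move → L
n=5: no move → L
n=6: W (go to 0, an L position)
n=7: W (go to 1, an L position)
n=8: W (go to 2, an L position)
n=9: W (go to 3, an L position)
n=10: W (go to 4, an L position)
n=11: W (go to 5, an L position)
n=12: W (go to 4, an L position)
n=13: W (go to 5, an L position)
n=14: L (options 8(W), 6(W) are all W)
n=15: L (options 9(W), 7(W) are all W)
n=16: L (options 10(W), 8(W) are all W)
n=17: L (options 11(W), 9(W) are all W)
n=18: L (options 12(W), 10(W) are all W)
n=19: L (options 13(W), 11(W) are all W)
n=20: W (go to 14, an L position)
n=21: W (go to 15, an L position)
n=22: W (go to 16, an L position)
n=23: W (go to 17, an L position)
n=24: W (go to 18, an L position)
n=25: W (go to 19, an L position)
n=26: W (go to 18, an L position)
n=27: W (go to 19, an L position)
n=28: L (options 22(W), 20(W) are all W)
n=29: L (options 23(W), 21(W) are all W)
n=30: L (options 24(W), 22(W) are all W)
n=31: L (options 25(W), 23(W) are all W)
L entries with 0 ≤ n ≤ 31: n = 0, 1, 2, 3, 4, 5, 14, 15, 16, 17, 18, 19, 28, 29, 30, 31; that makes 16.

16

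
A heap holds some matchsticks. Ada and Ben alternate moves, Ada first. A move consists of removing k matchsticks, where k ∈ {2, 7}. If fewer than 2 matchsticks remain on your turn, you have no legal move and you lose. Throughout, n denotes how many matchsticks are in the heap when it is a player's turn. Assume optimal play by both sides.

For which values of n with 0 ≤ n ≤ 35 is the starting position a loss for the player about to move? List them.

Work bottom-up. With no move the player to move loses. Otherwise the position is W if at least one move leads to an L position for the opponent, and L if every move leads to a W.
n=0: no move → L
n=1: no move → L
n=2: W (go to 0, an L position)
n=3: W (go to 1, an L position)
n=4: L (sole option 2(W) is W)
n=5: L (sole option 3(W) is W)
n=6: W (go to 4, an L position)
n=7: W (go to 5, an L position)
n=8: W (go to 1, an L position)
n=9: L (options 7(W), 2(W) are all W)
n=10: L (options 8(W), 3(W) are all W)
n=11: W (go to 9, an L position)
n=12: W (go to 10, an L position)
n=13: L (options 11(W), 6(W) are all W)
n=14: L (options 12(W), 7(W) are all W)
n=15: W (go to 13, an L position)
n=16: W (go to 14, an L position)
n=17: W (go to 10, an L position)
n=18: L (options 16(W), 11(W) are all W)
n=19: L (options 17(W), 12(W) are all W)
n=20: W (go to 18, an L position)
n=21: W (go to 19, an L position)
n=22: L (options 20(W), 15(W) are all W)
n=23: L (options 21(W), 16(W) are all W)
n=24: W (go to 22, an L position)
n=25: W (go to 23, an L position)
n=26: W (go to 19, an L position)
n=27: L (options 25(W), 20(W) are all W)
n=28: L (options 26(W), 21(W) are all W)
n=29: W (go to 27, an L position)
n=30: W (go to 28, an L position)
n=31: L (options 29(W), 24(W) are all W)
n=32: L (options 30(W), 25(W) are all W)
n=33: W (go to 31, an L position)
n=34: W (go to 32, an L position)
n=35: W (go to 28, an L position)
Reading off the rows marked L gives the requested list; there are 16 such values of n.

0, 1, 4, 5, 9, 10, 13, 14, 18, 19, 22, 23, 27, 28, 31, 32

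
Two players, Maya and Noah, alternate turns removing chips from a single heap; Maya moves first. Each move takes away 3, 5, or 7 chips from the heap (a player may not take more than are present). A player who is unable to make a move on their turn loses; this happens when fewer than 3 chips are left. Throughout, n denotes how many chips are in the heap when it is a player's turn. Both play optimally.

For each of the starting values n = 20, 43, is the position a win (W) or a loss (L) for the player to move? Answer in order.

Classify positions by backward induction: terminal positions (no move available) are L. From any other position, the mover wins iff some move reaches an L.
n=0: no move → L
n=1: no move → L
n=2: no move → L
n=3: can move to 0, which is L ⇒ W
n=4: can move to 1, which is L ⇒ W
n=5: can move to 2, which is L ⇒ W
n=6: can move to 1, which is L ⇒ W
n=7: can move to 2, which is L ⇒ W
n=8: can move to 1, which is L ⇒ W
n=9: can move to 2, which is L ⇒ W
n=10: moves to 7(W), 5(W), 3(W); every one is W ⇒ L
n=11: moves to 8(W), 6(W), 4(W); every one is W ⇒ L
n=12: moves to 9(W), 7(W), 5(W); every one is W ⇒ L
n=13: can move to 10, which is L ⇒ W
n=14: can move to 11, which is L ⇒ W
n=15: can move to 12, which is L ⇒ W
n=16: can move to 11, which is L ⇒ W
n=17: can move to 12, which is L ⇒ W
n=18: can move to 11, which is L ⇒ W
n=19: can move to 12, which is L ⇒ W
n=20: moves to 17(W), 15(W), 13(W); every one is W ⇒ L
n=21: moves to 18(W), 16(W), 14(W); every one is W ⇒ L
n=22: moves to 19(W), 17(W), 15(W); every one is W ⇒ L
n=23: can move to 20, which is L ⇒ W
n=24: can move to 21, which is L ⇒ W
n=25: can move to 22, which is L ⇒ W
n=26: can move to 21, which is L ⇒ W
n=27: can move to 22, which is L ⇒ W
n=28: can move to 21, which is L ⇒ W
n=29: can move to 22, which is L ⇒ W
n=30: moves to 27(W), 25(W), 23(W); every one is W ⇒ L
n=31: moves to 28(W), 26(W), 24(W); every one is W ⇒ L
n=32: moves to 29(W), 27(W), 25(W); every one is W ⇒ L
n=33: can move to 30, which is L ⇒ W
n=34: can move to 31, which is L ⇒ W
n=35: can move to 32, which is L ⇒ W
n=36: can move to 31, which is L ⇒ W
n=37: can move to 32, which is L ⇒ W
n=38: can move to 31, which is L ⇒ W
n=39: can move to 32, which is L ⇒ W
n=40: moves to 37(W), 35(W), 33(W); every one is W ⇒ L
n=41: moves to 38(W), 36(W), 34(W); every one is W ⇒ L
n=42: moves to 39(W), 37(W), 35(W); every one is W ⇒ L
n=43: can move to 40, which is L ⇒ W

20: L, 43: W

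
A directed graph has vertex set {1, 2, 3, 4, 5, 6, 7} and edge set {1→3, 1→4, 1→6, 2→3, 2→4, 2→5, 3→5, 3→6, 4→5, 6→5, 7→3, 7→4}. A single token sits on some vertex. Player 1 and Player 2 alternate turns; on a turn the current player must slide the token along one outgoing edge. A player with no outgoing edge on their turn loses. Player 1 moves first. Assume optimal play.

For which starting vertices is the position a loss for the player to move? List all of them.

1, 5, 7

Build the W/L table. Terminal = L. A non-terminal position is W if it has a move to some L; otherwise it is L.
Every edge goes from a vertex to one that appears earlier in the order 5, 6, 3, 4, 1, 7, 2, so processing vertices in that order labels each vertex after all of its successors.
5: no outgoing edge → L
6: reaches L-position 5 → W
3: reaches L-position 5 → W
4: reaches L-position 5 → W
1: only reaches 4(W), 3(W), 6(W), all W → L
7: only reaches 4(W), 3(W), all W → L
2: reaches L-position 5 → W
Reading off the rows marked L gives the requested list; there are 3 such vertices.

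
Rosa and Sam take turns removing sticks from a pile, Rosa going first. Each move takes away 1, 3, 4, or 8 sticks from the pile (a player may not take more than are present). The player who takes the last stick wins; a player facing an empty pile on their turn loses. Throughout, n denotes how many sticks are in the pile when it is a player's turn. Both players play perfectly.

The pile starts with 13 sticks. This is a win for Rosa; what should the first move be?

Remove 4, leaving 9.

Build the W/L table. Terminal = L. A non-terminal position is W if it has a move to some L; otherwise it is L.
n=0: no move → L
n=1: W (go to 0, an L position)
n=2: L (sole option 1(W) is W)
n=3: W (go to 2, an L position)
n=4: W (go to 0, an L position)
n=5: W (go to 2, an L position)
n=6: W (go to 2, an L position)
n=7: L (options 6(W), 4(W), 3(W) are all W)
n=8: W (go to 7, an L position)
n=9: L (options 8(W), 6(W), 5(W), 1(W) are all W)
n=10: W (go to 9, an L position)
n=11: W (go to 7, an L position)
n=12: W (go to 9, an L position)
n=13: W (go to 9, an L position)
From 13, the L positions reachable in one move are: 9.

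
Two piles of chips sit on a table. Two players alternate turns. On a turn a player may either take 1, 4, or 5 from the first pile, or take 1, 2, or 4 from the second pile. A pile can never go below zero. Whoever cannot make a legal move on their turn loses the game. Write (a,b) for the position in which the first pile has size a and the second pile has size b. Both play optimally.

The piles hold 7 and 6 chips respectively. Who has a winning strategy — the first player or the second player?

The first player wins.

Label each position W (a win for the player to move) or L (a loss). A position with no legal move is L; any other position is W exactly when some move reaches an L, and L when every move reaches a W.
No move ever increases a pile, so every position that can arise here has a ≤ 7 and b ≤ 6; it is enough to label the cells with 0 ≤ a ≤ 7 and 0 ≤ b ≤ 6.
Every move lowers a or b (never raises either), so fill the grid row by row in increasing a, and left to right within a row: each cell's successors are then already labelled.
      b=0  b=1  b=2  b=3  b=4  b=5  b=6
a=0:    L    W    W    L    W    W    L
a=1:    W    L    W    W    L    W    W
a=2:    L    W    W    L    W    W    L
a=3:    W    L    W    W    L    W    W
a=4:    W    W    L    W    W    L    W
a=5:    W    W    W    W    W    W    W
a=6:    W    W    L    W    W    L    W
a=7:    W    W    W    W    W    W    W
Cells with no legal move (terminal, hence L): (0,0).
The remaining L cells, each justified by listing all of its moves:
(0,3): →(0,2)(W), (0,1)(W) — all W, so L
(0,6): →(0,5)(W), (0,4)(W), (0,2)(W) — all W, so L
(1,1): →(0,1)(W), (1,0)(W) — all W, so L
(1,4): →(0,4)(W), (1,3)(W), (1,2)(W), (1,0)(W) — all W, so L
(2,0): →(1,0)(W) only, which is W, so L
(2,3): →(1,3)(W), (2,2)(W), (2,1)(W) — all W, so L
(2,6): →(1,6)(W), (2,5)(W), (2,4)(W), (2,2)(W) — all W, so L
(3,1): →(2,1)(W), (3,0)(W) — all W, so L
(3,4): →(2,4)(W), (3,3)(W), (3,2)(W), (3,0)(W) — all W, so L
(4,2): →(3,2)(W), (0,2)(W), (4,1)(W), (4,0)(W) — all W, so L
(4,5): →(3,5)(W), (0,5)(W), (4,4)(W), (4,3)(W), (4,1)(W) — all W, so L
(6,2): →(5,2)(W), (2,2)(W), (1,2)(W), (6,1)(W), (6,0)(W) — all W, so L
(6,5): →(5,5)(W), (2,5)(W), (1,5)(W), (6,4)(W), (6,3)(W), (6,1)(W) — all W, so L
Every other cell has at least one move into one of the L cells above, so it is W.
From (7,6) the player to move can move to (2,6), reaching an L position.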